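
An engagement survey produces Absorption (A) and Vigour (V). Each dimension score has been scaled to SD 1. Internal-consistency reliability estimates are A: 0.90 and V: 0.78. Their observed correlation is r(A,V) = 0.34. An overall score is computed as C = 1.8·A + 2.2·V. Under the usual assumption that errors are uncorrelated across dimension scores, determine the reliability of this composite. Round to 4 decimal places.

Var(C) = 1.8² + 2.2² + 2·[3.96·0.34] = 8.08 + 2.6928 = 10.7728.
Because errors are independent across components, Cov(Tᵢ,Tⱼ) = Cov(Xᵢ,Xⱼ); the off-diagonal part of the true-score variance is the same as above.
True-score variance = [1.8²·0.90 + 2.2²·0.78] + 2.6928 = 6.6912 + 2.6928 = 9.384.
Reliability = 9.384 / 10.7728 = 0.8711.

0.8711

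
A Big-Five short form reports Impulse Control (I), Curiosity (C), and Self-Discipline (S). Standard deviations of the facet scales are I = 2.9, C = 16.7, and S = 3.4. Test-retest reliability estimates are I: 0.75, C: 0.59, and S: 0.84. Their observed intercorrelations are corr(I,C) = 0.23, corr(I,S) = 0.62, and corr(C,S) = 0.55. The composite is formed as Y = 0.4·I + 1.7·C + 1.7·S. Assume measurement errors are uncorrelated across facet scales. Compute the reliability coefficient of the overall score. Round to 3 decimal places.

Var(Y) = 0.4²·2.9² + 1.7²·16.7² + 1.7²·3.4² + 2·[0.68·2.9·16.7·0.23 + 0.68·2.9·3.4·0.62 + 2.89·16.7·3.4·0.55] = 840.746 + 203.966 = 1044.71.
Because errors are independent across components, Cov(Tᵢ,Tⱼ) = Cov(Xᵢ,Xⱼ); the off-diagonal part of the true-score variance is the same as above.
True-score variance = [0.4²·2.9²·0.75 + 1.7²·16.7²·0.59 + 1.7²·3.4²·0.84] + 203.966 = 504.608 + 203.966 = 708.574.
Reliability = 708.574 / 1044.71 = 0.678.

0.678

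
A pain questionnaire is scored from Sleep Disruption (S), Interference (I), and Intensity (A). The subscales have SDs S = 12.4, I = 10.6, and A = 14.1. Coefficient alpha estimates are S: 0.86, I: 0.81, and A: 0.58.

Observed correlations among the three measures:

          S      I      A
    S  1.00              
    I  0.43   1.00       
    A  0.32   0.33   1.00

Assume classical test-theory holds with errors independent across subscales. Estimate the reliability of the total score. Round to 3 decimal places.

Var(S+I+A) = 12.4² + 10.6² + 14.1² + 2·[12.4·10.6·0.43 + 12.4·14.1·0.32 + 10.6·14.1·0.33] = 464.93 + 323.58 = 788.51.
Under uncorrelated errors the observed covariances equal the true-score covariances, so only the own-variance terms attenuate.
True-score variance = [12.4²·0.86 + 10.6²·0.81 + 14.1²·0.58] + 323.58 = 338.555 + 323.58 = 662.135.
Reliability = 662.135 / 788.51 = 0.840.

0.840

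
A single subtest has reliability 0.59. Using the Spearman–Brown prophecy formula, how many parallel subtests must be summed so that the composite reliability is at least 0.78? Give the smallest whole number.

k ≥ ρ*(1−ρ₁)/(ρ₁(1−ρ*)) = 0.78·0.41 / (0.59·0.22) = 2.464.
Smallest integer k = 3.

3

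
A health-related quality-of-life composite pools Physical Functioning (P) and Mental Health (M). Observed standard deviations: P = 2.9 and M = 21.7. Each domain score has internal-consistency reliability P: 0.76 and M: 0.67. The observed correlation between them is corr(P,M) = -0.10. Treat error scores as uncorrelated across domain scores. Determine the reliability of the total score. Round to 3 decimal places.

0.663

Var(P+M) = 2.9² + 21.7² + 2·[2.9·21.7·(-0.10)] = 479.3 − 12.586 = 466.714.
With uncorrelated errors the cross-covariances are all true-score covariance, so they carry over unchanged; only the diagonal terms shrink to ρᵢσᵢ².
True-score variance = [2.9²·0.76 + 21.7²·0.67] − 12.586 = 321.888 − 12.586 = 309.302.
Reliability = 309.302 / 466.714 = 0.663.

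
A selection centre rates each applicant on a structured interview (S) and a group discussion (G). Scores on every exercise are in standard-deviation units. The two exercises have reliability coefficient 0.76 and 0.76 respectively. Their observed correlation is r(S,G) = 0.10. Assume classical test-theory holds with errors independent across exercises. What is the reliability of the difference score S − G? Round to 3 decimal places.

Var(S−G) = 1 + 1 − 2·0.10 = 2 − 0.2 = 1.8.
Under uncorrelated errors the observed covariances equal the true-score covariances, so only the own-variance terms attenuate.
True-score variance = [0.76 + 0.76] − 0.2 = 1.52 − 0.2 = 1.32.
Reliability = 1.32 / 1.8 = 0.733.

0.733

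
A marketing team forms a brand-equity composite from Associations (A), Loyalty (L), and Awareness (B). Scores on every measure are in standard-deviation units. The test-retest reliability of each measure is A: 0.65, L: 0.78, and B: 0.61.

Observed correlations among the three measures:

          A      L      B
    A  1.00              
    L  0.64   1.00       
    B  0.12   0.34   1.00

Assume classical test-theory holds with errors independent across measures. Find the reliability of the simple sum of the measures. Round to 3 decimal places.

0.815

Var(A+L+B) = 3 + 2·[0.64 + 0.12 + 0.34] = 3 + 2.2 = 5.2.
Under uncorrelated errors the observed covariances equal the true-score covariances, so only the own-variance terms attenuate.
True-score variance = [0.65 + 0.78 + 0.61] + 2.2 = 2.04 + 2.2 = 4.24.
Reliability = 4.24 / 5.2 = 0.815.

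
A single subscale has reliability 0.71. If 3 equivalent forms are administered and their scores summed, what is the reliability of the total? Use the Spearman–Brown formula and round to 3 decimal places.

0.880

ρ_k = kρ / (1 + (k−1)ρ) = 3·0.71 / (1 + 2·0.71) = 2.130 / 2.420 = 0.880.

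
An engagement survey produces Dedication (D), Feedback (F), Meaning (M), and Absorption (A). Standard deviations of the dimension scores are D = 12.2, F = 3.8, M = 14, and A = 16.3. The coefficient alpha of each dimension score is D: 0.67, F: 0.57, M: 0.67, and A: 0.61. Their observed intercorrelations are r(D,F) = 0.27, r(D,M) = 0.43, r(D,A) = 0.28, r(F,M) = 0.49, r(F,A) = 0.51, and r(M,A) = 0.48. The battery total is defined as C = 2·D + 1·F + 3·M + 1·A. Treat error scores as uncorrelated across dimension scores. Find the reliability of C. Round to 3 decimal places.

Var(C) = 2²·12.2² + 3.8² + 3²·14² + 16.3² + 2·[2·12.2·3.8·0.27 + 6·12.2·14·0.43 + 2·12.2·16.3·0.28 + 3·3.8·14·0.49 + 3.8·16.3·0.51 + 3·14·16.3·0.48] = 2639.49 + 2030.92 = 4670.41.
Because errors are independent across components, Cov(Tᵢ,Tⱼ) = Cov(Xᵢ,Xⱼ); the off-diagonal part of the true-score variance is the same as above.
True-score variance = [2²·12.2²·0.67 + 3.8²·0.57 + 3²·14²·0.67 + 16.3²·0.61] + 2030.92 = 1751.07 + 2030.92 = 3782.
Reliability = 3782 / 4670.41 = 0.810.

0.810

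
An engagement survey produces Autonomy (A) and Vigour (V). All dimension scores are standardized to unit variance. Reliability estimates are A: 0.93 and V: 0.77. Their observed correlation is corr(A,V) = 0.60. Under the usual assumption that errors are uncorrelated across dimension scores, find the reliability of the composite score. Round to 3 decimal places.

0.906

Var(A+V) = 2 + 2·[0.60] = 2 + 1.2 = 3.2.
Because errors are independent across components, Cov(Tᵢ,Tⱼ) = Cov(Xᵢ,Xⱼ); the off-diagonal part of the true-score variance is the same as above.
True-score variance = [0.93 + 0.77] + 1.2 = 1.7 + 1.2 = 2.9.
Reliability = 2.9 / 3.2 = 0.906.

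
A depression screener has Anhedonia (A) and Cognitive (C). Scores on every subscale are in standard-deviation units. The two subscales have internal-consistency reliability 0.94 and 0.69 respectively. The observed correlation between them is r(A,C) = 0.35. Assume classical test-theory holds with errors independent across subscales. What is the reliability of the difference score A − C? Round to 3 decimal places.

0.715

Var(A−C) = 1 + 1 − 2·0.35 = 2 − 0.7 = 1.3.
Because errors are independent across components, Cov(Tᵢ,Tⱼ) = Cov(Xᵢ,Xⱼ); the off-diagonal part of the true-score variance is the same as above.
True-score variance = [0.94 + 0.69] − 0.7 = 1.63 − 0.7 = 0.93.
Reliability = 0.93 / 1.3 = 0.715.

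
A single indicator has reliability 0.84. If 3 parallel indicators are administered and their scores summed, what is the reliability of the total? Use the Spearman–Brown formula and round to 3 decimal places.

0.940

ρ_k = kρ / (1 + (k−1)ρ) = 3·0.84 / (1 + 2·0.84) = 2.520 / 2.680 = 0.940.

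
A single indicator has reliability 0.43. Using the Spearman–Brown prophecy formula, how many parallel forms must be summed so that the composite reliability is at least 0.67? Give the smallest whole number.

3

k ≥ ρ*(1−ρ₁)/(ρ₁(1−ρ*)) = 0.67·0.57 / (0.43·0.33) = 2.691.
Smallest integer k = 3.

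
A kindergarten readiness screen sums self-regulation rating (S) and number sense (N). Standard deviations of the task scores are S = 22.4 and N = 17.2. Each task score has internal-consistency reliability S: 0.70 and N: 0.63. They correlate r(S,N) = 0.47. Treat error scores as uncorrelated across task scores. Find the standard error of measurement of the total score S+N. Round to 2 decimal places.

Var(total) = 797.6 + 362.163 = 1159.76.
True-score variance = 537.611 + 362.163 = 899.774, so reliability = 0.7758.
Error variance = 1159.76 − 899.774 = 259.989; SEM = √259.989 = 16.12.

16.12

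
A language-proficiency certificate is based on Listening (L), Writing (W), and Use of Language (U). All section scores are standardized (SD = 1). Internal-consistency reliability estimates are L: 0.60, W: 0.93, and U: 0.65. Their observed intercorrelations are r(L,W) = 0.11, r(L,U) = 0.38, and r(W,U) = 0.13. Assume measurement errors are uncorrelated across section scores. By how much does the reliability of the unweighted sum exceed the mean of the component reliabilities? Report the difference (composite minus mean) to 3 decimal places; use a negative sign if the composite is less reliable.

Var(sum) = 3 + 1.24 = 4.24; true-score variance = 2.18 + 1.24 = 3.42; composite reliability = 0.8066.
Mean component reliability = 0.7267.
Difference = 0.8066 − 0.7267 = 0.080.

0.080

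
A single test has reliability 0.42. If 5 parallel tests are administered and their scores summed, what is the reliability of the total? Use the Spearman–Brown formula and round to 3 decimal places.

ρ_k = kρ / (1 + (k−1)ρ) = 5·0.42 / (1 + 4·0.42) = 2.100 / 2.680 = 0.784.

0.784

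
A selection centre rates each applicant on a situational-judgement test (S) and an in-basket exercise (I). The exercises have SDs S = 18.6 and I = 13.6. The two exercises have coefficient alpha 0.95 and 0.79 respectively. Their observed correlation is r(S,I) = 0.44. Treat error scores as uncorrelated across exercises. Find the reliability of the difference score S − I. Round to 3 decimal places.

Var(S−I) = 18.6² + 13.6² − 2·18.6·13.6·0.44 = 530.92 − 222.605 = 308.315.
Because errors are independent across components, Cov(Tᵢ,Tⱼ) = Cov(Xᵢ,Xⱼ); the off-diagonal part of the true-score variance is the same as above.
True-score variance = [18.6²·0.95 + 13.6²·0.79] − 222.605 = 474.78 − 222.605 = 252.176.
Reliability = 252.176 / 308.315 = 0.818.

0.818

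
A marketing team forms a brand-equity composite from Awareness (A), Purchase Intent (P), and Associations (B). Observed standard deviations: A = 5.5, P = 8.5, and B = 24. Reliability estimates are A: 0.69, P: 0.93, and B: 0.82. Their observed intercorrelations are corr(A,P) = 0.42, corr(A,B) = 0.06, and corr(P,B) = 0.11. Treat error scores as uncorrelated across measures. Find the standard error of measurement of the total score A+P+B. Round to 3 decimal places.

Var(total) = 678.5 + 99.99 = 778.49.
True-score variance = 560.385 + 99.99 = 660.375, so reliability = 0.8483.
Error variance = 778.49 − 660.375 = 118.115; SEM = √118.115 = 10.868.

10.868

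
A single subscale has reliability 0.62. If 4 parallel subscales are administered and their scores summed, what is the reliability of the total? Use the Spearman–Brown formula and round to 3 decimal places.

ρ_k = kρ / (1 + (k−1)ρ) = 4·0.62 / (1 + 3·0.62) = 2.480 / 2.860 = 0.867.

0.867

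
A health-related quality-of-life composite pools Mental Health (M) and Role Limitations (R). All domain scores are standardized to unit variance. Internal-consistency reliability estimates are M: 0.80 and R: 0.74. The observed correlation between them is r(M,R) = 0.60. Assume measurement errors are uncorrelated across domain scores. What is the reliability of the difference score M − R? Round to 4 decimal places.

0.4250

Var(M−R) = 1 + 1 − 2·0.60 = 2 − 1.2 = 0.8.
With uncorrelated errors the cross-covariances are all true-score covariance, so they carry over unchanged; only the diagonal terms shrink to ρᵢσᵢ².
True-score variance = [0.80 + 0.74] − 1.2 = 1.54 − 1.2 = 0.34.
Reliability = 0.34 / 0.8 = 0.4250.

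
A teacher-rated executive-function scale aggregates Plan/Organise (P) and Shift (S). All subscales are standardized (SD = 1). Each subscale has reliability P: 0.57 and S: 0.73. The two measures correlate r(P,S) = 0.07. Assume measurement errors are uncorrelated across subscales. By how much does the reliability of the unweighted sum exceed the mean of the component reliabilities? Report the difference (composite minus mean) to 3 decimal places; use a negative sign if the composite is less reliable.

Var(sum) = 2 + 0.14 = 2.14; true-score variance = 1.3 + 0.14 = 1.44; composite reliability = 0.6729.
Mean component reliability = 0.6500.
Difference = 0.6729 − 0.6500 = 0.023.

0.023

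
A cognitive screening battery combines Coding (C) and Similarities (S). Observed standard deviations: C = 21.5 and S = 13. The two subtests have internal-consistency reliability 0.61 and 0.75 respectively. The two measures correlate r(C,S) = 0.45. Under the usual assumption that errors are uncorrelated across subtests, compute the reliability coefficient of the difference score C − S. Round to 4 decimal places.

Var(C−S) = 21.5² + 13² − 2·21.5·13·0.45 = 631.25 − 251.55 = 379.7.
Because errors are independent across components, Cov(Tᵢ,Tⱼ) = Cov(Xᵢ,Xⱼ); the off-diagonal part of the true-score variance is the same as above.
True-score variance = [21.5²·0.61 + 13²·0.75] − 251.55 = 408.722 − 251.55 = 157.172.
Reliability = 157.172 / 379.7 = 0.4139.

0.4139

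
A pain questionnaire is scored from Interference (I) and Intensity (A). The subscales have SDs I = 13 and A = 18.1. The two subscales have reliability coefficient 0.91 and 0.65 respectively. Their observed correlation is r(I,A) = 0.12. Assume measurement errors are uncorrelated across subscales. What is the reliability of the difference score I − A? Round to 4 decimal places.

Var(I−A) = 13² + 18.1² − 2·13·18.1·0.12 = 496.61 − 56.472 = 440.138.
Because errors are independent across components, Cov(Tᵢ,Tⱼ) = Cov(Xᵢ,Xⱼ); the off-diagonal part of the true-score variance is the same as above.
True-score variance = [13²·0.91 + 18.1²·0.65] − 56.472 = 366.737 − 56.472 = 310.265.
Reliability = 310.265 / 440.138 = 0.7049.

0.7049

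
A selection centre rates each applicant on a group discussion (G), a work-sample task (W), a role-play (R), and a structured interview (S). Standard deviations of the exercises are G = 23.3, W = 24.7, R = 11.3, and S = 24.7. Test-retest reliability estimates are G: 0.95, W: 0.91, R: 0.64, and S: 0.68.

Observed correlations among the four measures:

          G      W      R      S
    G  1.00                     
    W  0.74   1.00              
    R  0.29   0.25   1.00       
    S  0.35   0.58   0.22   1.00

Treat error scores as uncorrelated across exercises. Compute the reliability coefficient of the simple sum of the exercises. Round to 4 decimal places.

0.9243

Var(G+W+R+S) = 23.3² + 24.7² + 11.3² + 24.7² + 2·[23.3·24.7·0.74 + 23.3·11.3·0.29 + 23.3·24.7·0.35 + 24.7·11.3·0.25 + 24.7·24.7·0.58 + 11.3·24.7·0.22] = 1890.76 + 2377.39 = 4268.15.
Under uncorrelated errors the observed covariances equal the true-score covariances, so only the own-variance terms attenuate.
True-score variance = [23.3²·0.95 + 24.7²·0.91 + 11.3²·0.64 + 24.7²·0.68] + 2377.39 = 1567.51 + 2377.39 = 3944.9.
Reliability = 3944.9 / 4268.15 = 0.9243.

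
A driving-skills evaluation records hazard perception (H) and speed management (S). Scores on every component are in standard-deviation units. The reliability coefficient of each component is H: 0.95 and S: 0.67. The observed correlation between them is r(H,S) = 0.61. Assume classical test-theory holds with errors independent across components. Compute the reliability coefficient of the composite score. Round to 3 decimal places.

0.882

Var(H+S) = 2 + 2·[0.61] = 2 + 1.22 = 3.22.
With uncorrelated errors the cross-covariances are all true-score covariance, so they carry over unchanged; only the diagonal terms shrink to ρᵢσᵢ².
True-score variance = [0.95 + 0.67] + 1.22 = 1.62 + 1.22 = 2.84.
Reliability = 2.84 / 3.22 = 0.882.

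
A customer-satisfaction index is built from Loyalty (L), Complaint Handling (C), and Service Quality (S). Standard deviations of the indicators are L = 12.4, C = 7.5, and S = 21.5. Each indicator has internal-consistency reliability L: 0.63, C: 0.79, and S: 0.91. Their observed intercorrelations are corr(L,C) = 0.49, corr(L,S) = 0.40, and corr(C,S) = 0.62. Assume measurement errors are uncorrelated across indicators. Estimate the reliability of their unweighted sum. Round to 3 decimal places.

0.906

Var(L+C+S) = 12.4² + 7.5² + 21.5² + 2·[12.4·7.5·0.49 + 12.4·21.5·0.40 + 7.5·21.5·0.62] = 672.26 + 504.37 = 1176.63.
Because errors are independent across components, Cov(Tᵢ,Tⱼ) = Cov(Xᵢ,Xⱼ); the off-diagonal part of the true-score variance is the same as above.
True-score variance = [12.4²·0.63 + 7.5²·0.79 + 21.5²·0.91] + 504.37 = 561.954 + 504.37 = 1066.32.
Reliability = 1066.32 / 1176.63 = 0.906.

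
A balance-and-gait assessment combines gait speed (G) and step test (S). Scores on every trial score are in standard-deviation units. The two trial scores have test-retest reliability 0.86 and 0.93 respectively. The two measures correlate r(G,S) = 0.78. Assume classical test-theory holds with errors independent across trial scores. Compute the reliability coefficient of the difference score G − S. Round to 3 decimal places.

0.523

Var(G−S) = 1 + 1 − 2·0.78 = 2 − 1.56 = 0.44.
Under uncorrelated errors the observed covariances equal the true-score covariances, so only the own-variance terms attenuate.
True-score variance = [0.86 + 0.93] − 1.56 = 1.79 − 1.56 = 0.23.
Reliability = 0.23 / 0.44 = 0.523.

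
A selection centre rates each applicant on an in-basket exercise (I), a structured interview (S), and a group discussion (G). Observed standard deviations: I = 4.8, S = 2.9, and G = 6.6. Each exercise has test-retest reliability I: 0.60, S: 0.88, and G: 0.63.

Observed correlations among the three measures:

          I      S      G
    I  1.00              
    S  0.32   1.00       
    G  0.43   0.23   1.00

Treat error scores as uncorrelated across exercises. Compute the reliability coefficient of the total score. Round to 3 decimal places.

0.780

Var(I+S+G) = 4.8² + 2.9² + 6.6² + 2·[4.8·2.9·0.32 + 4.8·6.6·0.43 + 2.9·6.6·0.23] = 75.01 + 44.958 = 119.968.
Under uncorrelated errors the observed covariances equal the true-score covariances, so only the own-variance terms attenuate.
True-score variance = [4.8²·0.60 + 2.9²·0.88 + 6.6²·0.63] + 44.958 = 48.6676 + 44.958 = 93.6256.
Reliability = 93.6256 / 119.968 = 0.780.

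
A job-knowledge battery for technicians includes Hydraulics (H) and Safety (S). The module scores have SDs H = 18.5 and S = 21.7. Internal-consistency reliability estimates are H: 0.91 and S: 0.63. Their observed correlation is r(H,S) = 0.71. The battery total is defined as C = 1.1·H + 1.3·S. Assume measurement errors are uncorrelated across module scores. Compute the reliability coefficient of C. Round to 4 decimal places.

0.8362

Var(C) = 1.1²·18.5² + 1.3²·21.7² + 2·[1.43·18.5·21.7·0.71] = 1209.93 + 815.184 = 2025.11.
With uncorrelated errors the cross-covariances are all true-score covariance, so they carry over unchanged; only the diagonal terms shrink to ρᵢσᵢ².
True-score variance = [1.1²·18.5²·0.91 + 1.3²·21.7²·0.63] + 815.184 = 878.208 + 815.184 = 1693.39.
Reliability = 1693.39 / 2025.11 = 0.8362.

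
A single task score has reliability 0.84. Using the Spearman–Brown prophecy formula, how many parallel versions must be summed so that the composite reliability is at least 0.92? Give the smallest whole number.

k ≥ ρ*(1−ρ₁)/(ρ₁(1−ρ*)) = 0.92·0.16 / (0.84·0.08) = 2.190.
Smallest integer k = 3.

3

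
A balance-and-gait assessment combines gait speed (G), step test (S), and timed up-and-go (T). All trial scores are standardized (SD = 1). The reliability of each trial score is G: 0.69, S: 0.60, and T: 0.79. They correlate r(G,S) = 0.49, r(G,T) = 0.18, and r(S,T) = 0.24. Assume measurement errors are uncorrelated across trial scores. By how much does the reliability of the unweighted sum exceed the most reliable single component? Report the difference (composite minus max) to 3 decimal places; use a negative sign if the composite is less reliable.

0.019

Var(sum) = 3 + 1.82 = 4.82; true-score variance = 2.08 + 1.82 = 3.9; composite reliability = 0.8091.
Max component reliability = 0.7900.
Difference = 0.8091 − 0.7900 = 0.019.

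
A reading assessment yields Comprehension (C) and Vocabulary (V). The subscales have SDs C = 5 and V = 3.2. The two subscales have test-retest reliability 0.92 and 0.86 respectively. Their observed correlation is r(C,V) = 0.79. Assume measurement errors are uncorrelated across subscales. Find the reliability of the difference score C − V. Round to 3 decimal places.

Var(C−V) = 5² + 3.2² − 2·5·3.2·0.79 = 35.24 − 25.28 = 9.96.
Under uncorrelated errors the observed covariances equal the true-score covariances, so only the own-variance terms attenuate.
True-score variance = [5²·0.92 + 3.2²·0.86] − 25.28 = 31.8064 − 25.28 = 6.5264.
Reliability = 6.5264 / 9.96 = 0.655.

0.655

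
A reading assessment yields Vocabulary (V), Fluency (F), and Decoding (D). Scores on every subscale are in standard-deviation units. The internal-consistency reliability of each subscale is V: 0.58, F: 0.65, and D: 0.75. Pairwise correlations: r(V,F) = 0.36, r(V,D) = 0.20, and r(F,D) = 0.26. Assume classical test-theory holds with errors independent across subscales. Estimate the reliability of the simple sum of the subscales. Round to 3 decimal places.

Var(V+F+D) = 3 + 2·[0.36 + 0.20 + 0.26] = 3 + 1.64 = 4.64.
Under uncorrelated errors the observed covariances equal the true-score covariances, so only the own-variance terms attenuate.
True-score variance = [0.58 + 0.65 + 0.75] + 1.64 = 1.98 + 1.64 = 3.62.
Reliability = 3.62 / 4.64 = 0.780.

0.780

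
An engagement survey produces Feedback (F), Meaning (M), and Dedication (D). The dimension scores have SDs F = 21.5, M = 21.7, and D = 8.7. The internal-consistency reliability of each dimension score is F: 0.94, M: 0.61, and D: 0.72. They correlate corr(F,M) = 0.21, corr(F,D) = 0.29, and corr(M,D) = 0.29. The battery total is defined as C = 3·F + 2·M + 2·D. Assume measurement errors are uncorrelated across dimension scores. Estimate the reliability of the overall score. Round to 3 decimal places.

Var(C) = 3²·21.5² + 2²·21.7² + 2²·8.7² + 2·[6·21.5·21.7·0.21 + 6·21.5·8.7·0.29 + 4·21.7·8.7·0.29] = 6346.57 + 2264.63 = 8611.2.
Under uncorrelated errors the observed covariances equal the true-score covariances, so only the own-variance terms attenuate.
True-score variance = [3²·21.5²·0.94 + 2²·21.7²·0.61 + 2²·8.7²·0.72] + 2264.63 = 5277.59 + 2264.63 = 7542.23.
Reliability = 7542.23 / 8611.2 = 0.876.

0.876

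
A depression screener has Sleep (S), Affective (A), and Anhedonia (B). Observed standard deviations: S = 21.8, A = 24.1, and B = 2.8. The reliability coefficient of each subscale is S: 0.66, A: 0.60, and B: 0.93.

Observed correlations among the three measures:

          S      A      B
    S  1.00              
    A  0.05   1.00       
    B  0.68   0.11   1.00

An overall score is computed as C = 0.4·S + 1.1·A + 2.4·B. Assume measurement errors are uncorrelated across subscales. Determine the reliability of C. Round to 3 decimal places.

Var(C) = 0.4²·21.8² + 1.1²·24.1² + 2.4²·2.8² + 2·[0.44·21.8·24.1·0.05 + 0.96·21.8·2.8·0.68 + 2.64·24.1·2.8·0.11] = 823.977 + 142.003 = 965.98.
Under uncorrelated errors the observed covariances equal the true-score covariances, so only the own-variance terms attenuate.
True-score variance = [0.4²·21.8²·0.66 + 1.1²·24.1²·0.60 + 2.4²·2.8²·0.93] + 142.003 = 513.851 + 142.003 = 655.854.
Reliability = 655.854 / 965.98 = 0.679.

0.679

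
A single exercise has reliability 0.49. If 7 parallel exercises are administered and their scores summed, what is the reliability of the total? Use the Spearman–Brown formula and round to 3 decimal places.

0.871

ρ_k = kρ / (1 + (k−1)ρ) = 7·0.49 / (1 + 6·0.49) = 3.430 / 3.940 = 0.871.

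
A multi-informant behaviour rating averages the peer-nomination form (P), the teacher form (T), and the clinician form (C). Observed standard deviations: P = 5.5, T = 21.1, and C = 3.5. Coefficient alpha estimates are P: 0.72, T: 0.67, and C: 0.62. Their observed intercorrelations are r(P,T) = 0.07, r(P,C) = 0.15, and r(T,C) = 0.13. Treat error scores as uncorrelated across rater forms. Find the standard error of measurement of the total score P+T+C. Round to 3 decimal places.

Var(total) = 487.71 + 41.223 = 528.933.
True-score variance = 327.666 + 41.223 = 368.889, so reliability = 0.6974.
Error variance = 528.933 − 368.889 = 160.044; SEM = √160.044 = 12.651.

12.651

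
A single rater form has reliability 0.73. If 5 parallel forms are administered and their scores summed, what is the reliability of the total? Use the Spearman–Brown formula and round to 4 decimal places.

0.9311

ρ_k = kρ / (1 + (k−1)ρ) = 5·0.73 / (1 + 4·0.73) = 3.650 / 3.920 = 0.9311.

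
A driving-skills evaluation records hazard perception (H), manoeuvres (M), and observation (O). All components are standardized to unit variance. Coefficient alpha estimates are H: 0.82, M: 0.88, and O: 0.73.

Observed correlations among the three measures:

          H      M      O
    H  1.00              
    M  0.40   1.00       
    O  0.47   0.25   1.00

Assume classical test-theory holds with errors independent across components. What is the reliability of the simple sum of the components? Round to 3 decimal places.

0.891

Var(H+M+O) = 3 + 2·[0.40 + 0.47 + 0.25] = 3 + 2.24 = 5.24.
Under uncorrelated errors the observed covariances equal the true-score covariances, so only the own-variance terms attenuate.
True-score variance = [0.82 + 0.88 + 0.73] + 2.24 = 2.43 + 2.24 = 4.67.
Reliability = 4.67 / 5.24 = 0.891.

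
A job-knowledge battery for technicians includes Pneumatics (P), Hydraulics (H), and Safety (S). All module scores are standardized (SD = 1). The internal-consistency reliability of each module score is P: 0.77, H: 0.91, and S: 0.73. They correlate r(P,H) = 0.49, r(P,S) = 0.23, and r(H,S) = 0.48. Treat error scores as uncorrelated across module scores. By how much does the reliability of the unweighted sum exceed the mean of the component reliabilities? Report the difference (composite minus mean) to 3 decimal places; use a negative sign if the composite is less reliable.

Var(sum) = 3 + 2.4 = 5.4; true-score variance = 2.41 + 2.4 = 4.81; composite reliability = 0.8907.
Mean component reliability = 0.8033.
Difference = 0.8907 − 0.8033 = 0.087.

0.087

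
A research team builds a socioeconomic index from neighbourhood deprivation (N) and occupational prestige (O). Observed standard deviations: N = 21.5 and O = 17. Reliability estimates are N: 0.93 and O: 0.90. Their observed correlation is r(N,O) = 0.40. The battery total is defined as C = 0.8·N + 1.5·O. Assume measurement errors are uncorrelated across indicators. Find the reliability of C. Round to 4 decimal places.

Var(C) = 0.8²·21.5² + 1.5²·17² + 2·[1.2·21.5·17·0.40] = 946.09 + 350.88 = 1296.97.
Because errors are independent across components, Cov(Tᵢ,Tⱼ) = Cov(Xᵢ,Xⱼ); the off-diagonal part of the true-score variance is the same as above.
True-score variance = [0.8²·21.5²·0.93 + 1.5²·17²·0.90] + 350.88 = 860.356 + 350.88 = 1211.24.
Reliability = 1211.24 / 1296.97 = 0.9339.

0.9339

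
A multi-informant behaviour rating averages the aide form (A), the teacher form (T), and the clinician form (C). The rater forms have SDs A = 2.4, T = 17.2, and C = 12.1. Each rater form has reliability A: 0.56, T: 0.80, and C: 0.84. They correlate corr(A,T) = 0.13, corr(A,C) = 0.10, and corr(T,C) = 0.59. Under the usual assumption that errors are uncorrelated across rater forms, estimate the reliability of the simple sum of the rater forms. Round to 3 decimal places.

Var(A+T+C) = 2.4² + 17.2² + 12.1² + 2·[2.4·17.2·0.13 + 2.4·12.1·0.10 + 17.2·12.1·0.59] = 448.01 + 262.122 = 710.132.
With uncorrelated errors the cross-covariances are all true-score covariance, so they carry over unchanged; only the diagonal terms shrink to ρᵢσᵢ².
True-score variance = [2.4²·0.56 + 17.2²·0.80 + 12.1²·0.84] + 262.122 = 362.882 + 262.122 = 625.004.
Reliability = 625.004 / 710.132 = 0.880.

0.880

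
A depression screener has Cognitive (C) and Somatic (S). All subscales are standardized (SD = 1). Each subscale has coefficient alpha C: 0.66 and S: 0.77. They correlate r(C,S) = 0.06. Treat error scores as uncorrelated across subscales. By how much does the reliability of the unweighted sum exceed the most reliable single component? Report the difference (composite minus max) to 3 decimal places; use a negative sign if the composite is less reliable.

Var(sum) = 2 + 0.12 = 2.12; true-score variance = 1.43 + 0.12 = 1.55; composite reliability = 0.7311.
Max component reliability = 0.7700.
Difference = 0.7311 − 0.7700 = -0.039.

-0.039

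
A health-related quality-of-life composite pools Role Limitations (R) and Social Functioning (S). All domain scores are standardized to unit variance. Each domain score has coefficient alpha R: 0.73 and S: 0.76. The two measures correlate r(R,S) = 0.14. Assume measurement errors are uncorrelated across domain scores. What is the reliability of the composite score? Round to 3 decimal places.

0.776

Var(R+S) = 2 + 2·[0.14] = 2 + 0.28 = 2.28.
With uncorrelated errors the cross-covariances are all true-score covariance, so they carry over unchanged; only the diagonal terms shrink to ρᵢσᵢ².
True-score variance = [0.73 + 0.76] + 0.28 = 1.49 + 0.28 = 1.77.
Reliability = 1.77 / 2.28 = 0.776.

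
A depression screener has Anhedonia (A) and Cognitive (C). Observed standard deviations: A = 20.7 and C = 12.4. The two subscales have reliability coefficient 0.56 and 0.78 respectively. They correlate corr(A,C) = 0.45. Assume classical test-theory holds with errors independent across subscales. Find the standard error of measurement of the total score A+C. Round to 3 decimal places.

14.912

Var(total) = 582.25 + 231.012 = 813.262.
True-score variance = 359.887 + 231.012 = 590.899, so reliability = 0.7266.
Error variance = 813.262 − 590.899 = 222.363; SEM = √222.363 = 14.912.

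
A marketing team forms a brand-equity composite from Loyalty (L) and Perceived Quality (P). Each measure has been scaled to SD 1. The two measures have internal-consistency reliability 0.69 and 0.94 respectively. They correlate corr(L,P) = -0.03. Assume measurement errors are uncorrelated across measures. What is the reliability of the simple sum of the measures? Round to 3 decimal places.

Var(L+P) = 2 + 2·[(-0.03)] = 2 − 0.06 = 1.94.
Under uncorrelated errors the observed covariances equal the true-score covariances, so only the own-variance terms attenuate.
True-score variance = [0.69 + 0.94] − 0.06 = 1.63 − 0.06 = 1.57.
Reliability = 1.57 / 1.94 = 0.809.

0.809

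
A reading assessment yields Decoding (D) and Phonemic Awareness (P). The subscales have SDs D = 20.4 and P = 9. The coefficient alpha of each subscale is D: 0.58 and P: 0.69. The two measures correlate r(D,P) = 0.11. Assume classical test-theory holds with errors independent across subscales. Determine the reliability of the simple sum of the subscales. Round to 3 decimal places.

Var(D+P) = 20.4² + 9² + 2·[20.4·9·0.11] = 497.16 + 40.392 = 537.552.
Under uncorrelated errors the observed covariances equal the true-score covariances, so only the own-variance terms attenuate.
True-score variance = [20.4²·0.58 + 9²·0.69] + 40.392 = 297.263 + 40.392 = 337.655.
Reliability = 337.655 / 537.552 = 0.628.

0.628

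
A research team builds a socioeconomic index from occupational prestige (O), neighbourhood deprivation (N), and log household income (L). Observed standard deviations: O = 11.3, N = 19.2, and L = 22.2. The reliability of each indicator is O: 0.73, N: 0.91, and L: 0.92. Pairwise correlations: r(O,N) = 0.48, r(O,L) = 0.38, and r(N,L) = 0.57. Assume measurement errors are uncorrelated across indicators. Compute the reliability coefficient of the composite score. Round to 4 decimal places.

Var(O+N+L) = 11.3² + 19.2² + 22.2² + 2·[11.3·19.2·0.48 + 11.3·22.2·0.38 + 19.2·22.2·0.57] = 989.17 + 884.849 = 1874.02.
Because errors are independent across components, Cov(Tᵢ,Tⱼ) = Cov(Xᵢ,Xⱼ); the off-diagonal part of the true-score variance is the same as above.
True-score variance = [11.3²·0.73 + 19.2²·0.91 + 22.2²·0.92] + 884.849 = 882.089 + 884.849 = 1766.94.
Reliability = 1766.94 / 1874.02 = 0.9429.

0.9429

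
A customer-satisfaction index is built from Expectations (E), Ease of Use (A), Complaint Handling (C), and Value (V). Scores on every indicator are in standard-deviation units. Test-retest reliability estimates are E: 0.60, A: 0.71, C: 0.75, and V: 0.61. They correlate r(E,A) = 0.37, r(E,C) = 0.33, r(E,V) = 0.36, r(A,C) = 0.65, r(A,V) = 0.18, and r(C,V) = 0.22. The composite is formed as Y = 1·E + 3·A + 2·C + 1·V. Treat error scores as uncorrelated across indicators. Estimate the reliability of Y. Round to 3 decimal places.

0.848

Var(Y) = 1 + 3² + 2² + 1 + 2·[3·0.37 + 2·0.33 + 0.36 + 6·0.65 + 3·0.18 + 2·0.22] = 15 + 14.02 = 29.02.
Under uncorrelated errors the observed covariances equal the true-score covariances, so only the own-variance terms attenuate.
True-score variance = [0.60 + 3²·0.71 + 2²·0.75 + 0.61] + 14.02 = 10.6 + 14.02 = 24.62.
Reliability = 24.62 / 29.02 = 0.848.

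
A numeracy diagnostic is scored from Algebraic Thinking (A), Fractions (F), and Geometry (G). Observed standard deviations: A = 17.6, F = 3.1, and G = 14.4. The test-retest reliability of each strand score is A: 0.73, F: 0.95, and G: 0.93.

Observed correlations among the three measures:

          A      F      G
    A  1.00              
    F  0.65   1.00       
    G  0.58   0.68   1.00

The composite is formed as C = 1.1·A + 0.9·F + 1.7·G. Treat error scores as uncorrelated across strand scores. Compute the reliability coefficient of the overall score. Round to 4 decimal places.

Var(C) = 1.1²·17.6² + 0.9²·3.1² + 1.7²·14.4² + 2·[0.99·17.6·3.1·0.65 + 1.87·17.6·14.4·0.58 + 1.53·3.1·14.4·0.68] = 981.864 + 712.868 = 1694.73.
Under uncorrelated errors the observed covariances equal the true-score covariances, so only the own-variance terms attenuate.
True-score variance = [1.1²·17.6²·0.73 + 0.9²·3.1²·0.95 + 1.7²·14.4²·0.93] + 712.868 = 838.327 + 712.868 = 1551.2.
Reliability = 1551.2 / 1694.73 = 0.9153.

0.9153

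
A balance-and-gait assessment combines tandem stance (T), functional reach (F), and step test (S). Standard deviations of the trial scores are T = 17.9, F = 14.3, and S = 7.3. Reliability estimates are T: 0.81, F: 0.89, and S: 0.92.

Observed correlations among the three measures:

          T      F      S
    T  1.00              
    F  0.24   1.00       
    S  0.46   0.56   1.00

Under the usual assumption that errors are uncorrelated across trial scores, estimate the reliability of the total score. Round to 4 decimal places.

0.9066

Var(T+F+S) = 17.9² + 14.3² + 7.3² + 2·[17.9·14.3·0.24 + 17.9·7.3·0.46 + 14.3·7.3·0.56] = 578.19 + 359.999 = 938.189.
Because errors are independent across components, Cov(Tᵢ,Tⱼ) = Cov(Xᵢ,Xⱼ); the off-diagonal part of the true-score variance is the same as above.
True-score variance = [17.9²·0.81 + 14.3²·0.89 + 7.3²·0.92] + 359.999 = 490.555 + 359.999 = 850.554.
Reliability = 850.554 / 938.189 = 0.9066.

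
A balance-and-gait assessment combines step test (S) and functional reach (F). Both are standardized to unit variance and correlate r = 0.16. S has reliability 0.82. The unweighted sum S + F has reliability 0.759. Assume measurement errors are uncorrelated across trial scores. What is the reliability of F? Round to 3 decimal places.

Var(S+F) = 2 + 2·0.16 = 2.320.
True-score variance = ρ_S + ρ_F + 2·0.16, so 0.759 = (0.82 + ρ_F + 0.32) / 2.320.
ρ_F = 0.759·2.320 − 0.82 − 0.32 = 0.621.

0.621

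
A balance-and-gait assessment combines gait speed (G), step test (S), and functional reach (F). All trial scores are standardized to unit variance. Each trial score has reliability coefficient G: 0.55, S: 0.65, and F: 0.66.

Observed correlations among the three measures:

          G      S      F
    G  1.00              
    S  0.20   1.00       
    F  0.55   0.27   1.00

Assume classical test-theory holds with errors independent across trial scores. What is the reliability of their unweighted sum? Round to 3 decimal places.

0.774

Var(G+S+F) = 3 + 2·[0.20 + 0.55 + 0.27] = 3 + 2.04 = 5.04.
Because errors are independent across components, Cov(Tᵢ,Tⱼ) = Cov(Xᵢ,Xⱼ); the off-diagonal part of the true-score variance is the same as above.
True-score variance = [0.55 + 0.65 + 0.66] + 2.04 = 1.86 + 2.04 = 3.9.
Reliability = 3.9 / 5.04 = 0.774.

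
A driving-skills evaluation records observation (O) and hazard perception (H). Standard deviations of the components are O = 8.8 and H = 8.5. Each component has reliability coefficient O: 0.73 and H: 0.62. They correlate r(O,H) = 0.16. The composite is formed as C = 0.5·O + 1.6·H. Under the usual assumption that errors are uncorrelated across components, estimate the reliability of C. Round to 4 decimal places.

Var(C) = 0.5²·8.8² + 1.6²·8.5² + 2·[0.8·8.8·8.5·0.16] = 204.32 + 19.1488 = 223.469.
Because errors are independent across components, Cov(Tᵢ,Tⱼ) = Cov(Xᵢ,Xⱼ); the off-diagonal part of the true-score variance is the same as above.
True-score variance = [0.5²·8.8²·0.73 + 1.6²·8.5²·0.62] + 19.1488 = 128.808 + 19.1488 = 147.957.
Reliability = 147.957 / 223.469 = 0.6621.

0.6621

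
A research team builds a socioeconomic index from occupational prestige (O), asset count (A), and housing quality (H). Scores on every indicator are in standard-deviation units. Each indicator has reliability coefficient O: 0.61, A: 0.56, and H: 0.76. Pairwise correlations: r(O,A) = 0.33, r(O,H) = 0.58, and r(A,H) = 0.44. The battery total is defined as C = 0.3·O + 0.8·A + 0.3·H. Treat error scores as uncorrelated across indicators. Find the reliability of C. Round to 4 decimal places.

Var(C) = 0.3² + 0.8² + 0.3² + 2·[0.24·0.33 + 0.09·0.58 + 0.24·0.44] = 0.82 + 0.474 = 1.294.
Under uncorrelated errors the observed covariances equal the true-score covariances, so only the own-variance terms attenuate.
True-score variance = [0.3²·0.61 + 0.8²·0.56 + 0.3²·0.76] + 0.474 = 0.4817 + 0.474 = 0.9557.
Reliability = 0.9557 / 1.294 = 0.7386.

0.7386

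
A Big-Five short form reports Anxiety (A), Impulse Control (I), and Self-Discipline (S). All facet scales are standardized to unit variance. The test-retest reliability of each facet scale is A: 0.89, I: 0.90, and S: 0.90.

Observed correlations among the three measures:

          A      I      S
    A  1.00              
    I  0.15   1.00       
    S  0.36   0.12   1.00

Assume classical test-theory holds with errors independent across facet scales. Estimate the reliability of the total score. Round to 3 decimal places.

Var(A+I+S) = 3 + 2·[0.15 + 0.36 + 0.12] = 3 + 1.26 = 4.26.
Because errors are independent across components, Cov(Tᵢ,Tⱼ) = Cov(Xᵢ,Xⱼ); the off-diagonal part of the true-score variance is the same as above.
True-score variance = [0.89 + 0.90 + 0.90] + 1.26 = 2.69 + 1.26 = 3.95.
Reliability = 3.95 / 4.26 = 0.927.

0.927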